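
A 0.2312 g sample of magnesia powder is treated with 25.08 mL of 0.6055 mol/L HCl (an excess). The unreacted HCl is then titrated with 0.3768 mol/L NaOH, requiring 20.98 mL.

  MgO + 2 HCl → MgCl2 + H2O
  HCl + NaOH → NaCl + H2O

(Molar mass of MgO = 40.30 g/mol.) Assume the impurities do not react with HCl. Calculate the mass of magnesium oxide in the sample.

0.1467 g

n(HCl) added = 0.02508 × 0.6055 = 0.01519 mol
n(NaOH) used in back-titration = 0.02098 × 0.3768 = 7.905 × 10^-3 mol
n(HCl) left over = 7.905 × 10^-3 mol (1:1 ratio)
n(HCl) consumed by analyte = 0.01519 − 7.905 × 10^-3 = 7.281 × 10^-3 mol
From the 1:2 ratio, n(MgO) = 1/2 × 7.281 × 10^-3 = 3.640 × 10^-3 mol
mass of MgO = 3.640 × 10^-3 × 40.30 = 0.1467 g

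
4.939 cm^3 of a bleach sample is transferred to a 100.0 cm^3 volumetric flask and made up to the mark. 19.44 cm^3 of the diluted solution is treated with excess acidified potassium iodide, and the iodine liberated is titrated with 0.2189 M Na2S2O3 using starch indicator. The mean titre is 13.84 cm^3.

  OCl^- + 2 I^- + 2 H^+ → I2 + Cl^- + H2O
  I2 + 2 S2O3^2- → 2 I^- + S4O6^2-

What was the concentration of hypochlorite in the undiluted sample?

n(S2O3^2-) = 0.01384 × 0.2189 = 3.030 × 10^-3 mol
n(I2) = n(S2O3^2-)/2 = 1.515 × 10^-3 mol
n(OCl^-) in the aliquot = 1.515 × 10^-3 mol (1:1 ratio)
[OCl^-]_dilute = 1.515 × 10^-3 / 0.01944 = 0.07792 mol/L
[OCl^-]_original = 0.07792 × 100.0/4.939 = 1.578 mol/L

1.578 M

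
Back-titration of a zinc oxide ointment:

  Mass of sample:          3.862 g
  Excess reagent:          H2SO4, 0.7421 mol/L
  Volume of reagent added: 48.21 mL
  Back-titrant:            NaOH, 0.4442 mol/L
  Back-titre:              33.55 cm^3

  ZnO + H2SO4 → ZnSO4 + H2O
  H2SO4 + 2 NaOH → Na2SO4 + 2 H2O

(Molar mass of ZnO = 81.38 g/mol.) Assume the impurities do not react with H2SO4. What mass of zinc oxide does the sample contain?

n(H2SO4) added = 0.04821 × 0.7421 = 0.03578 mol
n(NaOH) used in back-titration = 0.03355 × 0.4442 = 0.01490 mol
From the 1:2 ratio, n(H2SO4) left over = 1/2 × 0.01490 = 7.451 × 10^-3 mol
n(H2SO4) consumed by analyte = 0.03578 − 7.451 × 10^-3 = 0.02833 mol
n(ZnO) = 0.02833 mol (1:1 ratio)
mass of ZnO = 0.02833 × 81.38 = 2.305 g

2.305 g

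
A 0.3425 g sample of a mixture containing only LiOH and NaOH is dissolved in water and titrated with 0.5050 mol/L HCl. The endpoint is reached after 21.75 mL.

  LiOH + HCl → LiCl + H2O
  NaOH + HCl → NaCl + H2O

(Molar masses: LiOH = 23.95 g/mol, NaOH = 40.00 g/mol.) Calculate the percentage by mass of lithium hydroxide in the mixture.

n(HCl) = 0.02175 × 0.5050 = 0.01098 mol
Let x = n(LiOH), y = n(NaOH).
Titrant: 1x + 1y = 0.01098;  mass: 23.95x + 40.00y = 0.3425
Solving, x = 6.034 × 10^-3 mol, y = 4.949 × 10^-3 mol
mass of LiOH = 6.034 × 10^-3 × 23.95 = 0.1445 g
% LiOH = 0.1445 / 0.3425 × 100 = 42.20 %

42.20 %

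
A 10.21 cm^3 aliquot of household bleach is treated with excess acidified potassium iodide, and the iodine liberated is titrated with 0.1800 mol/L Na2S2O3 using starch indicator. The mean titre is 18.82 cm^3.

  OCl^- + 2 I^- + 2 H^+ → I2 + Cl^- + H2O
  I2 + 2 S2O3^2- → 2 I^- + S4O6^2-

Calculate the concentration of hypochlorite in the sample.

0.1659 mol/L

n(S2O3^2-) = 0.01882 × 0.1800 = 3.388 × 10^-3 mol
n(I2) = n(S2O3^2-)/2 = 1.694 × 10^-3 mol
n(OCl^-) in the aliquot = 1.694 × 10^-3 mol (1:1 ratio)
[OCl^-] = 1.694 × 10^-3 / 0.01021 = 0.1659 mol/L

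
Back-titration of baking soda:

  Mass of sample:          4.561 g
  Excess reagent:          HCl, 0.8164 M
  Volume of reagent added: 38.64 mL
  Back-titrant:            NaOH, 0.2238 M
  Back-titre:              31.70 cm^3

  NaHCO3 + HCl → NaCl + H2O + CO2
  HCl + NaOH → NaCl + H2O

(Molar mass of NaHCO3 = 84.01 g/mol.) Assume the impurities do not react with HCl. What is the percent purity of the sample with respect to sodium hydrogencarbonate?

n(HCl) added = 0.03864 × 0.8164 = 0.03155 mol
n(NaOH) used in back-titration = 0.03170 × 0.2238 = 7.094 × 10^-3 mol
n(HCl) left over = 7.094 × 10^-3 mol (1:1 ratio)
n(HCl) consumed by analyte = 0.03155 − 7.094 × 10^-3 = 0.02445 mol
n(NaHCO3) = 0.02445 mol (1:1 ratio)
mass of NaHCO3 = 0.02445 × 84.01 = 2.054 g
% NaHCO3 = 2.054 / 4.561 × 100 = 45.04 %

45.04 %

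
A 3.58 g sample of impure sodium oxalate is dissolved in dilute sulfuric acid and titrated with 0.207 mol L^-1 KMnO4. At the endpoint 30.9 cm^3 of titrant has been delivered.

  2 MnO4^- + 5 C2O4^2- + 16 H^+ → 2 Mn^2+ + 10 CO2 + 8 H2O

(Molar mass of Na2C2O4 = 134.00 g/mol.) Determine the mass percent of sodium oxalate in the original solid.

59.9 %

n(KMnO4) = 0.0309 L × 0.207 mol/L = 6.40 × 10^-3 mol
From the 5:2 ratio, n(Na2C2O4) = 5/2 × 6.40 × 10^-3 = 0.0160 mol
mass of Na2C2O4 = 0.0160 × 134.00 g/mol = 2.14 g
% Na2C2O4 = 2.14 / 3.58 × 100 = 59.9 %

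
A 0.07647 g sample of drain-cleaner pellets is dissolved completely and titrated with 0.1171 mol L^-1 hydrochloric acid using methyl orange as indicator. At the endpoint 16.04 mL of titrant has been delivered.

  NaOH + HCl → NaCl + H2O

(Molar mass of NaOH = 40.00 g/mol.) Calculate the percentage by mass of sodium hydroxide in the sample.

98.25 %

n(HCl) = 0.01604 L × 0.1171 mol/L = 1.878 × 10^-3 mol
n(NaOH) = 1.878 × 10^-3 mol (1:1 ratio)
mass of NaOH = 1.878 × 10^-3 × 40.00 g/mol = 0.07513 g
% NaOH = 0.07513 / 0.07647 × 100 = 98.25 %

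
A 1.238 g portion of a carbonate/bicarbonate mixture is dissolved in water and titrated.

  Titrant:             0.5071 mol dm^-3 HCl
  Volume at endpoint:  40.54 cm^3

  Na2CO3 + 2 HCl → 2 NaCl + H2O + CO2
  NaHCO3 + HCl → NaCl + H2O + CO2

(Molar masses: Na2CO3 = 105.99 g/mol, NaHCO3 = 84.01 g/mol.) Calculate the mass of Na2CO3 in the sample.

n(HCl) = 0.04054 × 0.5071 = 0.02056 mol
Let x = n(Na2CO3), y = n(NaHCO3).
Titrant: 2x + 1y = 0.02056;  mass: 105.99x + 84.01y = 1.238
Solving, x = 7.884 × 10^-3 mol, y = 4.789 × 10^-3 mol
mass of Na2CO3 = 7.884 × 10^-3 × 105.99 = 0.8357 g

0.8357 g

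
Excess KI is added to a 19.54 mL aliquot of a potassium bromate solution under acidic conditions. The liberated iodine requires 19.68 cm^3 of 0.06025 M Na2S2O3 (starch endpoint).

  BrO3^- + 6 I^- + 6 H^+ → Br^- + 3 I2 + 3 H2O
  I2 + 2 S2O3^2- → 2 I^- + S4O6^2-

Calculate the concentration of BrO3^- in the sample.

n(S2O3^2-) = 0.01968 × 0.06025 = 1.186 × 10^-3 mol
n(I2) = n(S2O3^2-)/2 = 5.929 × 10^-4 mol
From the 1:3 ratio, n(BrO3^-) in the aliquot = 1/3 × 5.929 × 10^-4 = 1.976 × 10^-4 mol
[BrO3^-] = 1.976 × 10^-4 / 0.01954 = 0.01011 mol/L

0.01011 M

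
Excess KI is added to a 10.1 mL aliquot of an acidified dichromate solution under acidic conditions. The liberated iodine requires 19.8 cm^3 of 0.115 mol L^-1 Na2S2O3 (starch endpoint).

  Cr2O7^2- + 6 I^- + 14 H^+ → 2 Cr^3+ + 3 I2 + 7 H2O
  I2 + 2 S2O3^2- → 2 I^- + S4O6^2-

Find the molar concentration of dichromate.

0.0376 mol/L

n(S2O3^2-) = 0.0198 × 0.115 = 2.28 × 10^-3 mol
n(I2) = n(S2O3^2-)/2 = 1.14 × 10^-3 mol
From the 1:3 ratio, n(Cr2O7^2-) in the aliquot = 1/3 × 1.14 × 10^-3 = 3.79 × 10^-4 mol
[Cr2O7^2-] = 3.79 × 10^-4 / 0.0101 = 0.0376 mol/L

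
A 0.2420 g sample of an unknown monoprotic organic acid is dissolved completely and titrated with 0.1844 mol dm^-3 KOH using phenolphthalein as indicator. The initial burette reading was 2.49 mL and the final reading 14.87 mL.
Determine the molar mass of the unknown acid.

106.0 g/mol

n(KOH) = 0.01238 L × 0.1844 mol/L = 2.283 × 10^-3 mol
n(HA) = 2.283 × 10^-3 mol (1:1 ratio)
M = m / n = 0.2420 g / 2.283 × 10^-3 mol = 106.0 g/mol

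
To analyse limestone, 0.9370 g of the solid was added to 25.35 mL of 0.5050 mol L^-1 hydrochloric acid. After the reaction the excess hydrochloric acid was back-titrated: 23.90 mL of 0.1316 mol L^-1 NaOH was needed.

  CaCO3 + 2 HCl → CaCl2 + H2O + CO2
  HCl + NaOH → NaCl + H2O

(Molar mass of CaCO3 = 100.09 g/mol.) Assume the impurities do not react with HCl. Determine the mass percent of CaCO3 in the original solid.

n(HCl) added = 0.02535 × 0.5050 = 0.01280 mol
n(NaOH) used in back-titration = 0.02390 × 0.1316 = 3.145 × 10^-3 mol
n(HCl) left over = 3.145 × 10^-3 mol (1:1 ratio)
n(HCl) consumed by analyte = 0.01280 − 3.145 × 10^-3 = 9.657 × 10^-3 mol
From the 1:2 ratio, n(CaCO3) = 1/2 × 9.657 × 10^-3 = 4.828 × 10^-3 mol
mass of CaCO3 = 4.828 × 10^-3 × 100.09 = 0.4833 g
% CaCO3 = 0.4833 / 0.9370 × 100 = 51.58 %

51.58 %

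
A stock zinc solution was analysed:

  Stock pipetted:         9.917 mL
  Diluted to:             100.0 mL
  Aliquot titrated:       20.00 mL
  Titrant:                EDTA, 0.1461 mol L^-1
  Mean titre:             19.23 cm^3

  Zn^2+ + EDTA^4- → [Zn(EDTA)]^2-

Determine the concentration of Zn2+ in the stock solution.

n(EDTA) = 0.01923 × 0.1461 = 2.810 × 10^-3 mol
n(Zn2+) in the aliquot = 2.810 × 10^-3 mol (1:1 ratio)
[Zn2+]_dilute = 2.810 × 10^-3 / 0.02000 = 0.1405 mol/L
Dilution factor = 100.0 / 9.917 = 10.08
[Zn2+]_stock = 0.1405 × 10.08 = 1.417 mol/L

1.417 mol/L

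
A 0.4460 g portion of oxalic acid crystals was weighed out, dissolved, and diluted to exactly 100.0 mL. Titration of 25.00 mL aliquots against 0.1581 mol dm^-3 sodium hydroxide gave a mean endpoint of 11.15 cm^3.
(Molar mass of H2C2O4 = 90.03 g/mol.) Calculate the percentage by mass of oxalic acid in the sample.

71.17 %

H2C2O4 + 2 NaOH → Na2C2O4 + 2 H2O
n(NaOH) per titration = 0.01115 × 0.1581 = 1.763 × 10^-3 mol
From the 1:2 ratio, n(H2C2O4) in each aliquot = 1/2 × 1.763 × 10^-3 = 8.814 × 10^-4 mol
n(H2C2O4) in the whole flask = 8.814 × 10^-4 × 100.0/25.00 = 3.526 × 10^-3 mol
mass of H2C2O4 = 3.526 × 10^-3 × 90.03 = 0.3174 g
% H2C2O4 = 0.3174 / 0.4460 × 100 = 71.17 %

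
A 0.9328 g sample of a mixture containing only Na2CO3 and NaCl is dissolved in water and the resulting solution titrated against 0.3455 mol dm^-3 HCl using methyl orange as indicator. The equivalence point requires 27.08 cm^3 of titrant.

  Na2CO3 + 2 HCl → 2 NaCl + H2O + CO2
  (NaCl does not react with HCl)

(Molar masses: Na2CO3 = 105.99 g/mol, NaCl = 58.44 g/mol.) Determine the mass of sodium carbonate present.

n(HCl) = 0.02708 × 0.3455 = 9.356 × 10^-3 mol
Let x = n(Na2CO3), y = n(NaCl).
Titrant: 2x = 9.356 × 10^-3;  mass: 105.99x + 58.44y = 0.9328
Solving, x = 4.678 × 10^-3 mol, y = 7.477 × 10^-3 mol
mass of Na2CO3 = 4.678 × 10^-3 × 105.99 = 0.4958 g

0.4958 g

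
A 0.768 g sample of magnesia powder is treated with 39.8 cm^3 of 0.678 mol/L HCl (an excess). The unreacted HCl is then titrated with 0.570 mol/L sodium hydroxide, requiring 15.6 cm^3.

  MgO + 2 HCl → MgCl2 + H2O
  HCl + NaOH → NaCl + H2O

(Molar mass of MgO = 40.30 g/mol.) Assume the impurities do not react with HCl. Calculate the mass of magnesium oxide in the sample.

n(HCl) added = 0.0398 × 0.678 = 0.0270 mol
n(NaOH) used in back-titration = 0.0156 × 0.570 = 8.89 × 10^-3 mol
n(HCl) left over = 8.89 × 10^-3 mol (1:1 ratio)
n(HCl) consumed by analyte = 0.0270 − 8.89 × 10^-3 = 0.0181 mol
From the 1:2 ratio, n(MgO) = 1/2 × 0.0181 = 9.05 × 10^-3 mol
mass of MgO = 9.05 × 10^-3 × 40.30 = 0.365 g

0.365 g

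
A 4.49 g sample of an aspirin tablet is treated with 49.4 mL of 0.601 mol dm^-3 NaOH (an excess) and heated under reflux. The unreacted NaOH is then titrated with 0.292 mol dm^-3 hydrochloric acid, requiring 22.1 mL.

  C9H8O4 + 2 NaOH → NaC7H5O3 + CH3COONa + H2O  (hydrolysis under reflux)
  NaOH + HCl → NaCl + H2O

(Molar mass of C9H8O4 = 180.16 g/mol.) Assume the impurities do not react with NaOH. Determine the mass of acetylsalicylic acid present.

n(NaOH) added = 0.0494 × 0.601 = 0.0297 mol
n(HCl) used in back-titration = 0.0221 × 0.292 = 6.45 × 10^-3 mol
n(NaOH) left over = 6.45 × 10^-3 mol (1:1 ratio)
n(NaOH) consumed by analyte = 0.0297 − 6.45 × 10^-3 = 0.0232 mol
From the 1:2 ratio, n(C9H8O4) = 1/2 × 0.0232 = 0.0116 mol
mass of C9H8O4 = 0.0116 × 180.16 = 2.09 g

2.09 g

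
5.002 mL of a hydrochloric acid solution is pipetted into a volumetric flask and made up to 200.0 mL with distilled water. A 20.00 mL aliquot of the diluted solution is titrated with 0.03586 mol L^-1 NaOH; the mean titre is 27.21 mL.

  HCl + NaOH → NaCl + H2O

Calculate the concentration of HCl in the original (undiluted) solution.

n(NaOH) = 0.02721 × 0.03586 = 9.758 × 10^-4 mol
n(HCl) in the aliquot = 9.758 × 10^-4 mol (1:1 ratio)
[HCl]_dilute = 9.758 × 10^-4 / 0.02000 = 0.04879 mol/L
Dilution factor = 200.0 / 5.002 = 39.98
[HCl]_stock = 0.04879 × 39.98 = 1.951 mol/L

1.951 mol/L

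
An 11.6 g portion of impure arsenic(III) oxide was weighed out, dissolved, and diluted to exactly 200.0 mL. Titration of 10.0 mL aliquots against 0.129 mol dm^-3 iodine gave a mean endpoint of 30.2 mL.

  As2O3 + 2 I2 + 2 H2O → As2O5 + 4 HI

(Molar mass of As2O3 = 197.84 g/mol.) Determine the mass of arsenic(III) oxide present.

7.71 g

n(I2) per titration = 0.0302 × 0.129 = 3.90 × 10^-3 mol
From the 1:2 ratio, n(As2O3) in each aliquot = 1/2 × 3.90 × 10^-3 = 1.95 × 10^-3 mol
n(As2O3) in the whole flask = 1.95 × 10^-3 × 200.0/10.0 = 0.0390 mol
mass of As2O3 = 0.0390 × 197.84 = 7.71 g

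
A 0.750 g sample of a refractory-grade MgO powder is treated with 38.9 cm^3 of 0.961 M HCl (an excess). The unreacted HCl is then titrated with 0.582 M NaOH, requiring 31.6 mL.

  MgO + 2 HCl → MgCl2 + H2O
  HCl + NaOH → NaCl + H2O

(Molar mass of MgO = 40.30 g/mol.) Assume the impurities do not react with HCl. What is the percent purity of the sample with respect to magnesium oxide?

n(HCl) added = 0.0389 × 0.961 = 0.0374 mol
n(NaOH) used in back-titration = 0.0316 × 0.582 = 0.0184 mol
n(HCl) left over = 0.0184 mol (1:1 ratio)
n(HCl) consumed by analyte = 0.0374 − 0.0184 = 0.0190 mol
From the 1:2 ratio, n(MgO) = 1/2 × 0.0190 = 9.50 × 10^-3 mol
mass of MgO = 9.50 × 10^-3 × 40.30 = 0.383 g
% MgO = 0.383 / 0.750 × 100 = 51.0 %

51.0 %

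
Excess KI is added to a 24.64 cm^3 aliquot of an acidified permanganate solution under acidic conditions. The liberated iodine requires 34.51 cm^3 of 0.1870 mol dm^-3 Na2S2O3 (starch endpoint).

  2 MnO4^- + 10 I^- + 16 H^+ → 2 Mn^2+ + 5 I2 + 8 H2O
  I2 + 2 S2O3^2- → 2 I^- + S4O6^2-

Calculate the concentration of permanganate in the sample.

n(S2O3^2-) = 0.03451 × 0.1870 = 6.453 × 10^-3 mol
n(I2) = n(S2O3^2-)/2 = 3.227 × 10^-3 mol
From the 2:5 ratio, n(MnO4^-) in the aliquot = 2/5 × 3.227 × 10^-3 = 1.291 × 10^-3 mol
[MnO4^-] = 1.291 × 10^-3 / 0.02464 = 0.05238 mol/L

0.05238 mol/L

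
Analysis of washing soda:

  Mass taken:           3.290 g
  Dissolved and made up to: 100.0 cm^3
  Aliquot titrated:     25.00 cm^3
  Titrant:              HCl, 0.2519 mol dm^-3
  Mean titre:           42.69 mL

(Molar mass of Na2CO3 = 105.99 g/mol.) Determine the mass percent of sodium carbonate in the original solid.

69.29 %

Na2CO3 + 2 HCl → 2 NaCl + H2O + CO2
n(HCl) per titration = 0.04269 × 0.2519 = 0.01075 mol
From the 1:2 ratio, n(Na2CO3) in each aliquot = 1/2 × 0.01075 = 5.377 × 10^-3 mol
n(Na2CO3) in the whole flask = 5.377 × 10^-3 × 100.0/25.00 = 0.02151 mol
mass of Na2CO3 = 0.02151 × 105.99 = 2.280 g
% Na2CO3 = 2.280 / 3.290 × 100 = 69.29 %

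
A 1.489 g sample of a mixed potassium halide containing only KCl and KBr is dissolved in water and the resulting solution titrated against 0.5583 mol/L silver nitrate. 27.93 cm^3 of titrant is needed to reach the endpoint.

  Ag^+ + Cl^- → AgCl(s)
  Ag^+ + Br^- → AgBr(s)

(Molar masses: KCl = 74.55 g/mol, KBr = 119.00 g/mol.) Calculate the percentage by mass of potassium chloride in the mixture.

41.29 %

n(AgNO3) = 0.02793 × 0.5583 = 0.01559 mol
Let x = n(KCl), y = n(KBr).
Titrant: 1x + 1y = 0.01559;  mass: 74.55x + 119.00y = 1.489
Solving, x = 8.248 × 10^-3 mol, y = 7.346 × 10^-3 mol
mass of KCl = 8.248 × 10^-3 × 74.55 = 0.6149 g
% KCl = 0.6149 / 1.489 × 100 = 41.29 %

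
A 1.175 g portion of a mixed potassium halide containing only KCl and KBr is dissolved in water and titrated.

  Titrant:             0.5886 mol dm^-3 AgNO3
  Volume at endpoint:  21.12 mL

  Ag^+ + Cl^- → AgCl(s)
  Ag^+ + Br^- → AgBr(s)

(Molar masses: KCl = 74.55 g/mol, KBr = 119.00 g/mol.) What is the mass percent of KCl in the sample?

43.44 %

n(AgNO3) = 0.02112 × 0.5886 = 0.01243 mol
Let x = n(KCl), y = n(KBr).
Titrant: 1x + 1y = 0.01243;  mass: 74.55x + 119.00y = 1.175
Solving, x = 6.846 × 10^-3 mol, y = 5.585 × 10^-3 mol
mass of KCl = 6.846 × 10^-3 × 74.55 = 0.5104 g
% KCl = 0.5104 / 1.175 × 100 = 43.44 %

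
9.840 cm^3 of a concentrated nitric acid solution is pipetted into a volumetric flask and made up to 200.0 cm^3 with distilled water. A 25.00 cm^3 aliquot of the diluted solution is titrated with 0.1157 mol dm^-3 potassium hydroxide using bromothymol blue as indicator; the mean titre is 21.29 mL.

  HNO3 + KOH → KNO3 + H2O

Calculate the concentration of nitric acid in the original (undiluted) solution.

n(KOH) = 0.02129 × 0.1157 = 2.463 × 10^-3 mol
n(HNO3) in the aliquot = 2.463 × 10^-3 mol (1:1 ratio)
[HNO3]_dilute = 2.463 × 10^-3 / 0.02500 = 0.09853 mol/L
Dilution factor = 200.0 / 9.840 = 20.33
[HNO3]_stock = 0.09853 × 20.33 = 2.003 mol/L

2.003 mol/L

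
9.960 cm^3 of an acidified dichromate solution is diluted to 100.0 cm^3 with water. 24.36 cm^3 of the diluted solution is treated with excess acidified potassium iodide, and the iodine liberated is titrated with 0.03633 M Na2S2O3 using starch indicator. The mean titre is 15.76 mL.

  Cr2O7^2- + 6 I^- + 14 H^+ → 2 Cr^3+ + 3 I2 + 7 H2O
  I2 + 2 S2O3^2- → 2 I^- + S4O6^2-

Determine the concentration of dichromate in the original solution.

n(S2O3^2-) = 0.01576 × 0.03633 = 5.726 × 10^-4 mol
n(I2) = n(S2O3^2-)/2 = 2.863 × 10^-4 mol
From the 1:3 ratio, n(Cr2O7^2-) in the aliquot = 1/3 × 2.863 × 10^-4 = 9.543 × 10^-5 mol
[Cr2O7^2-]_dilute = 9.543 × 10^-5 / 0.02436 = 0.003917 mol/L
[Cr2O7^2-]_original = 0.003917 × 100.0/9.960 = 0.03933 mol/L

0.03933 M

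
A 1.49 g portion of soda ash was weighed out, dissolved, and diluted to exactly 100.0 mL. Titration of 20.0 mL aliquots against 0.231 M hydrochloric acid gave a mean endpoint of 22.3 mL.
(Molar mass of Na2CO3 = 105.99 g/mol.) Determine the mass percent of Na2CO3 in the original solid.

Na2CO3 + 2 HCl → 2 NaCl + H2O + CO2
n(HCl) per titration = 0.0223 × 0.231 = 5.15 × 10^-3 mol
From the 1:2 ratio, n(Na2CO3) in each aliquot = 1/2 × 5.15 × 10^-3 = 2.58 × 10^-3 mol
n(Na2CO3) in the whole flask = 2.58 × 10^-3 × 100.0/20.0 = 0.0129 mol
mass of Na2CO3 = 0.0129 × 105.99 = 1.36 g
% Na2CO3 = 1.36 / 1.49 × 100 = 91.6 %

91.6 %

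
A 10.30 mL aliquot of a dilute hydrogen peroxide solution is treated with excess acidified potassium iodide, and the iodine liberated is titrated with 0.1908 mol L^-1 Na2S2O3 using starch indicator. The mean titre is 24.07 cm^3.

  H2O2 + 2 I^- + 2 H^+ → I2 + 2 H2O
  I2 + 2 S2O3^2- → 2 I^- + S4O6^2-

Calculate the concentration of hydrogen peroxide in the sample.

0.2229 mol/L

n(S2O3^2-) = 0.02407 × 0.1908 = 4.593 × 10^-3 mol
n(I2) = n(S2O3^2-)/2 = 2.296 × 10^-3 mol
n(H2O2) in the aliquot = 2.296 × 10^-3 mol (1:1 ratio)
[H2O2] = 2.296 × 10^-3 / 0.01030 = 0.2229 mol/L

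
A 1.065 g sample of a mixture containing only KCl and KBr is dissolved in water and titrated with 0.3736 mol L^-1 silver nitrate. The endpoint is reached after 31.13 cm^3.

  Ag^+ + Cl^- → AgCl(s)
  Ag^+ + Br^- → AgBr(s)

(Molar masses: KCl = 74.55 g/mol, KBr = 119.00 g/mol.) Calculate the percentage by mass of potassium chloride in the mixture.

n(AgNO3) = 0.03113 × 0.3736 = 0.01163 mol
Let x = n(KCl), y = n(KBr).
Titrant: 1x + 1y = 0.01163;  mass: 74.55x + 119.00y = 1.065
Solving, x = 7.176 × 10^-3 mol, y = 4.454 × 10^-3 mol
mass of KCl = 7.176 × 10^-3 × 74.55 = 0.5350 g
% KCl = 0.5350 / 1.065 × 100 = 50.23 %

50.23 %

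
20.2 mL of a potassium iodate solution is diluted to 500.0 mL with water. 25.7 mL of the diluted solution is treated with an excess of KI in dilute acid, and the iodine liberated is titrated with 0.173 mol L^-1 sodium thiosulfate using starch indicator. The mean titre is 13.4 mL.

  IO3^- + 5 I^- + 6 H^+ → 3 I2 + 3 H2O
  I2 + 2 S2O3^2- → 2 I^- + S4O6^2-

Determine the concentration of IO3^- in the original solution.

0.372 mol/L

n(S2O3^2-) = 0.0134 × 0.173 = 2.32 × 10^-3 mol
n(I2) = n(S2O3^2-)/2 = 1.16 × 10^-3 mol
From the 1:3 ratio, n(IO3^-) in the aliquot = 1/3 × 1.16 × 10^-3 = 3.86 × 10^-4 mol
[IO3^-]_dilute = 3.86 × 10^-4 / 0.0257 = 0.0150 mol/L
[IO3^-]_original = 0.0150 × 500.0/20.2 = 0.372 mol/L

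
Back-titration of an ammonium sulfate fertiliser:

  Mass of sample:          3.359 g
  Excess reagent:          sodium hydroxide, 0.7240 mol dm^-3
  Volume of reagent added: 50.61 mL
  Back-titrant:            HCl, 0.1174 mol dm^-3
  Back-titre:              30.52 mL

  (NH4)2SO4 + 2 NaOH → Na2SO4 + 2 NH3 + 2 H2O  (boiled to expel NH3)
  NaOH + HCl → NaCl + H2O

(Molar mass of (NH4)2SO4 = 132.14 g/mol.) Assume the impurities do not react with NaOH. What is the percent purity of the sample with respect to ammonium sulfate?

n(NaOH) added = 0.05061 × 0.7240 = 0.03664 mol
n(HCl) used in back-titration = 0.03052 × 0.1174 = 3.583 × 10^-3 mol
n(NaOH) left over = 3.583 × 10^-3 mol (1:1 ratio)
n(NaOH) consumed by analyte = 0.03664 − 3.583 × 10^-3 = 0.03306 mol
From the 1:2 ratio, n((NH4)2SO4) = 1/2 × 0.03306 = 0.01653 mol
mass of (NH4)2SO4 = 0.01653 × 132.14 = 2.184 g
% (NH4)2SO4 = 2.184 / 3.359 × 100 = 65.02 %

65.02 %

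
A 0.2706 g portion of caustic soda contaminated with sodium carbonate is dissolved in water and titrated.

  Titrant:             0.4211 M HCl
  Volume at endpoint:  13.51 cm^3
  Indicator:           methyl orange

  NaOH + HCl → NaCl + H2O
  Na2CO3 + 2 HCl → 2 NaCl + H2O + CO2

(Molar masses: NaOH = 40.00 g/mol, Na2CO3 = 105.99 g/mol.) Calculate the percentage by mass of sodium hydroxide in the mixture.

n(HCl) = 0.01351 × 0.4211 = 5.689 × 10^-3 mol
Let x = n(NaOH), y = n(Na2CO3).
Titrant: 1x + 2y = 5.689 × 10^-3;  mass: 40.00x + 105.99y = 0.2706
Solving, x = 2.377 × 10^-3 mol, y = 1.656 × 10^-3 mol
mass of NaOH = 2.377 × 10^-3 × 40.00 = 0.09509 g
% NaOH = 0.09509 / 0.2706 × 100 = 35.14 %

35.14 %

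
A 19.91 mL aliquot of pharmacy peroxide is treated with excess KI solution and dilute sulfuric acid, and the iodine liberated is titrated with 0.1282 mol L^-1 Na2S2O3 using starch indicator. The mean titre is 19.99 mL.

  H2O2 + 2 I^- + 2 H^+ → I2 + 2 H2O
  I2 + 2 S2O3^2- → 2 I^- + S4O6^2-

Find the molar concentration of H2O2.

0.06436 mol/L

n(S2O3^2-) = 0.01999 × 0.1282 = 2.563 × 10^-3 mol
n(I2) = n(S2O3^2-)/2 = 1.281 × 10^-3 mol
n(H2O2) in the aliquot = 1.281 × 10^-3 mol (1:1 ratio)
[H2O2] = 1.281 × 10^-3 / 0.01991 = 0.06436 mol/L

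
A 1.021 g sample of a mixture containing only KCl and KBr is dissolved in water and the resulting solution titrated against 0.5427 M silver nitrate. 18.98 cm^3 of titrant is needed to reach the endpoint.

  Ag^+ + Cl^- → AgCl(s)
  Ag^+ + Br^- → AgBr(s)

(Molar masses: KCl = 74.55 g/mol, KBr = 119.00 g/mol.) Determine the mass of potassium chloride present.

n(AgNO3) = 0.01898 × 0.5427 = 0.01030 mol
Let x = n(KCl), y = n(KBr).
Titrant: 1x + 1y = 0.01030;  mass: 74.55x + 119.00y = 1.021
Solving, x = 4.606 × 10^-3 mol, y = 5.694 × 10^-3 mol
mass of KCl = 4.606 × 10^-3 × 74.55 = 0.3434 g

0.3434 g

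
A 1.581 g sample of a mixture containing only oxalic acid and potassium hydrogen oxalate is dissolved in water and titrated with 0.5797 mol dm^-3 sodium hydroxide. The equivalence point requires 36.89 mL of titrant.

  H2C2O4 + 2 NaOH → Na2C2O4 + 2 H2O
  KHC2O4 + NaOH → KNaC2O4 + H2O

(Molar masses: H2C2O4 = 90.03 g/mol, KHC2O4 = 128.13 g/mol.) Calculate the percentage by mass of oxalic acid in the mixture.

39.71 %

n(NaOH) = 0.03689 × 0.5797 = 0.02139 mol
Let x = n(H2C2O4), y = n(KHC2O4).
Titrant: 2x + 1y = 0.02139;  mass: 90.03x + 128.13y = 1.581
Solving, x = 6.973 × 10^-3 mol, y = 7.440 × 10^-3 mol
mass of H2C2O4 = 6.973 × 10^-3 × 90.03 = 0.6278 g
% H2C2O4 = 0.6278 / 1.581 × 100 = 39.71 %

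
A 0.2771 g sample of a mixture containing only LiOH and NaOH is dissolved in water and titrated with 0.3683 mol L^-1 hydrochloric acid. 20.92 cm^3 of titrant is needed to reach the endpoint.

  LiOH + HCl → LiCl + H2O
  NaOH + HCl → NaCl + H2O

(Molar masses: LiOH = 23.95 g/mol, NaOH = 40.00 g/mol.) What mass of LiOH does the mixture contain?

n(HCl) = 0.02092 × 0.3683 = 7.705 × 10^-3 mol
Let x = n(LiOH), y = n(NaOH).
Titrant: 1x + 1y = 7.705 × 10^-3;  mass: 23.95x + 40.00y = 0.2771
Solving, x = 1.937 × 10^-3 mol, y = 5.768 × 10^-3 mol
mass of LiOH = 1.937 × 10^-3 × 23.95 = 0.04640 g

0.04640 g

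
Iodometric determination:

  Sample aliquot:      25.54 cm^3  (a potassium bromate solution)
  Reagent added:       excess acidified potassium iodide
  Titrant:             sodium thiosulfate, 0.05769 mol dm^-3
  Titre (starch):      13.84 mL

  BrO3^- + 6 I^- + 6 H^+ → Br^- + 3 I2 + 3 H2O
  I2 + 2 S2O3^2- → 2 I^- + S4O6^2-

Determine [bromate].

n(S2O3^2-) = 0.01384 × 0.05769 = 7.984 × 10^-4 mol
n(I2) = n(S2O3^2-)/2 = 3.992 × 10^-4 mol
From the 1:3 ratio, n(BrO3^-) in the aliquot = 1/3 × 3.992 × 10^-4 = 1.331 × 10^-4 mol
[BrO3^-] = 1.331 × 10^-4 / 0.02554 = 0.005210 mol/L

0.005210 mol/L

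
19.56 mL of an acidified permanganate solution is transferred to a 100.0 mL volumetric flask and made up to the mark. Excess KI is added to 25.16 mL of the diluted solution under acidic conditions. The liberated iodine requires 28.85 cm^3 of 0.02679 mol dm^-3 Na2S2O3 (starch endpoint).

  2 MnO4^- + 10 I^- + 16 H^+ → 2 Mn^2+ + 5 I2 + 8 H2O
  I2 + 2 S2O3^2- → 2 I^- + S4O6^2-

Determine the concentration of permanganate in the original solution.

n(S2O3^2-) = 0.02885 × 0.02679 = 7.729 × 10^-4 mol
n(I2) = n(S2O3^2-)/2 = 3.864 × 10^-4 mol
From the 2:5 ratio, n(MnO4^-) in the aliquot = 2/5 × 3.864 × 10^-4 = 1.546 × 10^-4 mol
[MnO4^-]_dilute = 1.546 × 10^-4 / 0.02516 = 0.006144 mol/L
[MnO4^-]_original = 0.006144 × 100.0/19.56 = 0.03141 mol/L

0.03141 mol/L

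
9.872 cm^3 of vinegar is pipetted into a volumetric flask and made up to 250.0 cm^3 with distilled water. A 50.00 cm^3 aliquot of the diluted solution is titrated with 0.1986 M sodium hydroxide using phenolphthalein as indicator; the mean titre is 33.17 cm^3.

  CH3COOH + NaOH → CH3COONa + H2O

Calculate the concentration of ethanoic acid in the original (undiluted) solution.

3.336 M

n(NaOH) = 0.03317 × 0.1986 = 6.588 × 10^-3 mol
n(CH3COOH) in the aliquot = 6.588 × 10^-3 mol (1:1 ratio)
[CH3COOH]_dilute = 6.588 × 10^-3 / 0.05000 = 0.1318 mol/L
Dilution factor = 250.0 / 9.872 = 25.32
[CH3COOH]_stock = 0.1318 × 25.32 = 3.336 mol/L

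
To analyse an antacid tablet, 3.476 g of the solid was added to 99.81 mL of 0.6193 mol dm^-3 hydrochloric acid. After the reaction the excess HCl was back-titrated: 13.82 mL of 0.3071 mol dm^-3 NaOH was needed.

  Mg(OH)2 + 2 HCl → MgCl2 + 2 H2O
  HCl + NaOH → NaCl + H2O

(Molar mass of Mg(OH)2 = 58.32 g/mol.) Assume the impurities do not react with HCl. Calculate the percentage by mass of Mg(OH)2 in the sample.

n(HCl) added = 0.09981 × 0.6193 = 0.06181 mol
n(NaOH) used in back-titration = 0.01382 × 0.3071 = 4.244 × 10^-3 mol
n(HCl) left over = 4.244 × 10^-3 mol (1:1 ratio)
n(HCl) consumed by analyte = 0.06181 − 4.244 × 10^-3 = 0.05757 mol
From the 1:2 ratio, n(Mg(OH)2) = 1/2 × 0.05757 = 0.02878 mol
mass of Mg(OH)2 = 0.02878 × 58.32 = 1.679 g
% Mg(OH)2 = 1.679 / 3.476 × 100 = 48.29 %

48.29 %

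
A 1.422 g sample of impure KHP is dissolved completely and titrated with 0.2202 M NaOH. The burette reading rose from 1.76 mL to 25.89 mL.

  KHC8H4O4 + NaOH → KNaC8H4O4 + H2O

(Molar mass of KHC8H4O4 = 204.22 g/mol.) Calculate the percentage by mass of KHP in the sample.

76.31 %

n(NaOH) = 0.02413 L × 0.2202 mol/L = 5.313 × 10^-3 mol
n(KHC8H4O4) = 5.313 × 10^-3 mol (1:1 ratio)
mass of KHC8H4O4 = 5.313 × 10^-3 × 204.22 g/mol = 1.085 g
% KHC8H4O4 = 1.085 / 1.422 × 100 = 76.31 %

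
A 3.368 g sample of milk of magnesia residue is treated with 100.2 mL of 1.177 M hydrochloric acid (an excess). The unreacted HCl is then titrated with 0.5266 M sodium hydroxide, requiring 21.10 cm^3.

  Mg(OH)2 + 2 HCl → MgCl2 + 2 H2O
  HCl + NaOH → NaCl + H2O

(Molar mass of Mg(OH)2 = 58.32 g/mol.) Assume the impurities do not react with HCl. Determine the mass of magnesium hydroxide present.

n(HCl) added = 0.1002 × 1.177 = 0.1179 mol
n(NaOH) used in back-titration = 0.02110 × 0.5266 = 0.01111 mol
n(HCl) left over = 0.01111 mol (1:1 ratio)
n(HCl) consumed by analyte = 0.1179 − 0.01111 = 0.1068 mol
From the 1:2 ratio, n(Mg(OH)2) = 1/2 × 0.1068 = 0.05341 mol
mass of Mg(OH)2 = 0.05341 × 58.32 = 3.115 g

3.115 g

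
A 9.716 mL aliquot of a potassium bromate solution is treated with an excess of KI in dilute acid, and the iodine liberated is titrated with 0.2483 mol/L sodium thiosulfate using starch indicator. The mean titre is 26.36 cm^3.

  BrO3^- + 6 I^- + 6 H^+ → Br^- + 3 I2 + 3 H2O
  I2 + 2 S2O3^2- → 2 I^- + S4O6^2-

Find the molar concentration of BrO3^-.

n(S2O3^2-) = 0.02636 × 0.2483 = 6.545 × 10^-3 mol
n(I2) = n(S2O3^2-)/2 = 3.273 × 10^-3 mol
From the 1:3 ratio, n(BrO3^-) in the aliquot = 1/3 × 3.273 × 10^-3 = 1.091 × 10^-3 mol
[BrO3^-] = 1.091 × 10^-3 / 0.009716 = 0.1123 mol/L

0.1123 mol/L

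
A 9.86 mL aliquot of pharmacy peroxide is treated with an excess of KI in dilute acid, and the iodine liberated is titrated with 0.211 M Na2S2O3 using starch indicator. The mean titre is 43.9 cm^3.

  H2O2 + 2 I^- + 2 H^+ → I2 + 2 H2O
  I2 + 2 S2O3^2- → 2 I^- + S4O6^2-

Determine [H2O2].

n(S2O3^2-) = 0.0439 × 0.211 = 9.26 × 10^-3 mol
n(I2) = n(S2O3^2-)/2 = 4.63 × 10^-3 mol
n(H2O2) in the aliquot = 4.63 × 10^-3 mol (1:1 ratio)
[H2O2] = 4.63 × 10^-3 / 0.00986 = 0.470 mol/L

0.470 M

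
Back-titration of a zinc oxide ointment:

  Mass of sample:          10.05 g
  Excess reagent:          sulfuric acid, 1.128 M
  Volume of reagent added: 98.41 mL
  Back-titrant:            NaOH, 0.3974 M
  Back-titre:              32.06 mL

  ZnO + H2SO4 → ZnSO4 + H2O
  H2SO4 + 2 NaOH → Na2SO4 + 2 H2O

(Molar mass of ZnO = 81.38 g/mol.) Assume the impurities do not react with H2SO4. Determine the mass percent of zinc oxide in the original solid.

n(H2SO4) added = 0.09841 × 1.128 = 0.1110 mol
n(NaOH) used in back-titration = 0.03206 × 0.3974 = 0.01274 mol
From the 1:2 ratio, n(H2SO4) left over = 1/2 × 0.01274 = 6.370 × 10^-3 mol
n(H2SO4) consumed by analyte = 0.1110 − 6.370 × 10^-3 = 0.1046 mol
n(ZnO) = 0.1046 mol (1:1 ratio)
mass of ZnO = 0.1046 × 81.38 = 8.515 g
% ZnO = 8.515 / 10.05 × 100 = 84.73 %

84.73 %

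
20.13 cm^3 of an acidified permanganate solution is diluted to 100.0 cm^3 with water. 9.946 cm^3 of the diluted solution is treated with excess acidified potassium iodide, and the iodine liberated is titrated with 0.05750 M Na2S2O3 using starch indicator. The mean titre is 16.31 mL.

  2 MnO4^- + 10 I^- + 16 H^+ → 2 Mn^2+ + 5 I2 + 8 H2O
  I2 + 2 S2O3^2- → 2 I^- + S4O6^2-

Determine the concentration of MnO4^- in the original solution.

0.09368 M

n(S2O3^2-) = 0.01631 × 0.05750 = 9.378 × 10^-4 mol
n(I2) = n(S2O3^2-)/2 = 4.689 × 10^-4 mol
From the 2:5 ratio, n(MnO4^-) in the aliquot = 2/5 × 4.689 × 10^-4 = 1.876 × 10^-4 mol
[MnO4^-]_dilute = 1.876 × 10^-4 / 0.009946 = 0.01886 mol/L
[MnO4^-]_original = 0.01886 × 100.0/20.13 = 0.09368 mol/L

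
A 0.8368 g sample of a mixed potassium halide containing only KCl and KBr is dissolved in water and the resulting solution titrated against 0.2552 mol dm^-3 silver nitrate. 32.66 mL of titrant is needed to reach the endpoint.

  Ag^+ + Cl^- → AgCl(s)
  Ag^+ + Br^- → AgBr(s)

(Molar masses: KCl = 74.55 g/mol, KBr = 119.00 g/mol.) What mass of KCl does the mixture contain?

n(AgNO3) = 0.03266 × 0.2552 = 8.335 × 10^-3 mol
Let x = n(KCl), y = n(KBr).
Titrant: 1x + 1y = 8.335 × 10^-3;  mass: 74.55x + 119.00y = 0.8368
Solving, x = 3.488 × 10^-3 mol, y = 4.847 × 10^-3 mol
mass of KCl = 3.488 × 10^-3 × 74.55 = 0.2600 g

0.2600 g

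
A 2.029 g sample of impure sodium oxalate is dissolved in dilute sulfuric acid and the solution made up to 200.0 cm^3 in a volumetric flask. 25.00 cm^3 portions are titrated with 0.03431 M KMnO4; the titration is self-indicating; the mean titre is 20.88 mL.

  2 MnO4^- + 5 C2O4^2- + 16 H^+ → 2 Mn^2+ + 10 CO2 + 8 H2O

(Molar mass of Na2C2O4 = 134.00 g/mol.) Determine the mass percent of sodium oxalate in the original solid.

94.62 %

n(KMnO4) per titration = 0.02088 × 0.03431 = 7.164 × 10^-4 mol
From the 5:2 ratio, n(Na2C2O4) in each aliquot = 5/2 × 7.164 × 10^-4 = 1.791 × 10^-3 mol
n(Na2C2O4) in the whole flask = 1.791 × 10^-3 × 200.0/25.00 = 0.01433 mol
mass of Na2C2O4 = 0.01433 × 134.00 = 1.920 g
% Na2C2O4 = 1.920 / 2.029 × 100 = 94.62 %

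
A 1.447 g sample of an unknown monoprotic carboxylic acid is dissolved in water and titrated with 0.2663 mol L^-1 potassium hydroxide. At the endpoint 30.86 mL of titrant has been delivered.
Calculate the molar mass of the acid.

176.1 g/mol

n(KOH) = 0.03086 L × 0.2663 mol/L = 8.218 × 10^-3 mol
n(HA) = 8.218 × 10^-3 mol (1:1 ratio)
M = m / n = 1.447 g / 8.218 × 10^-3 mol = 176.1 g/mol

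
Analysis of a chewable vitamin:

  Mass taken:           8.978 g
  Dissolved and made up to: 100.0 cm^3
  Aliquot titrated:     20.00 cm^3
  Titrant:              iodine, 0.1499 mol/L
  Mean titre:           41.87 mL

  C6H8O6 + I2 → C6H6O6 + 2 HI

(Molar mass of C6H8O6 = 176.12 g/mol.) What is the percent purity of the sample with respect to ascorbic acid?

n(I2) per titration = 0.04187 × 0.1499 = 6.276 × 10^-3 mol
n(C6H8O6) in each aliquot = 6.276 × 10^-3 mol (1:1 ratio)
n(C6H8O6) in the whole flask = 6.276 × 10^-3 × 100.0/20.00 = 0.03138 mol
mass of C6H8O6 = 0.03138 × 176.12 = 5.527 g
% C6H8O6 = 5.527 / 8.978 × 100 = 61.56 %

61.56 %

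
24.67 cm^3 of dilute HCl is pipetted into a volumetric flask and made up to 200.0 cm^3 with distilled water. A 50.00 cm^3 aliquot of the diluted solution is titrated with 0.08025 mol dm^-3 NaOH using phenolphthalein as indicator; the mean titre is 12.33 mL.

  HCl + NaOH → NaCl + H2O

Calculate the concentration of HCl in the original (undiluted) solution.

0.1604 mol/L

n(NaOH) = 0.01233 × 0.08025 = 9.895 × 10^-4 mol
n(HCl) in the aliquot = 9.895 × 10^-4 mol (1:1 ratio)
[HCl]_dilute = 9.895 × 10^-4 / 0.05000 = 0.01979 mol/L
Dilution factor = 200.0 / 24.67 = 8.107
[HCl]_stock = 0.01979 × 8.107 = 0.1604 mol/L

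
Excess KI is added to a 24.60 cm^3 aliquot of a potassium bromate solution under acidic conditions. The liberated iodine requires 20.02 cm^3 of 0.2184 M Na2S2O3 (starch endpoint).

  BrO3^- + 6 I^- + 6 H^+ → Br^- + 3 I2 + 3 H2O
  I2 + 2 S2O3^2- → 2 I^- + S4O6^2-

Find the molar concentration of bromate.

n(S2O3^2-) = 0.02002 × 0.2184 = 4.372 × 10^-3 mol
n(I2) = n(S2O3^2-)/2 = 2.186 × 10^-3 mol
From the 1:3 ratio, n(BrO3^-) in the aliquot = 1/3 × 2.186 × 10^-3 = 7.287 × 10^-4 mol
[BrO3^-] = 7.287 × 10^-4 / 0.02460 = 0.02962 mol/L

0.02962 M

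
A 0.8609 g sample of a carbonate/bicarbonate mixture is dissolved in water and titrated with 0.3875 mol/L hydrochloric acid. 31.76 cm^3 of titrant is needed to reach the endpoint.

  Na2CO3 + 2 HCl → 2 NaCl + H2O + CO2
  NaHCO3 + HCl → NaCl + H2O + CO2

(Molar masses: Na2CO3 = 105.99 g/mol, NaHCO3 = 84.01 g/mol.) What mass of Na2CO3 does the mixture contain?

0.2956 g

n(HCl) = 0.03176 × 0.3875 = 0.01231 mol
Let x = n(Na2CO3), y = n(NaHCO3).
Titrant: 2x + 1y = 0.01231;  mass: 105.99x + 84.01y = 0.8609
Solving, x = 2.789 × 10^-3 mol, y = 6.729 × 10^-3 mol
mass of Na2CO3 = 2.789 × 10^-3 × 105.99 = 0.2956 g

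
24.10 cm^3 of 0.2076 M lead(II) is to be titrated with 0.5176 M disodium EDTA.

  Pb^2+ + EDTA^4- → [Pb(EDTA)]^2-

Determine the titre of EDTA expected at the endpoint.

n(Pb2+) = 0.02410 L × 0.2076 mol/L = 5.003 × 10^-3 mol
n(EDTA) = 5.003 × 10^-3 mol (1:1 stoichiometry)
V(EDTA) = 5.003 × 10^-3 mol / 0.5176 mol/L = 0.009666 L = 9.666 mL

9.666 mL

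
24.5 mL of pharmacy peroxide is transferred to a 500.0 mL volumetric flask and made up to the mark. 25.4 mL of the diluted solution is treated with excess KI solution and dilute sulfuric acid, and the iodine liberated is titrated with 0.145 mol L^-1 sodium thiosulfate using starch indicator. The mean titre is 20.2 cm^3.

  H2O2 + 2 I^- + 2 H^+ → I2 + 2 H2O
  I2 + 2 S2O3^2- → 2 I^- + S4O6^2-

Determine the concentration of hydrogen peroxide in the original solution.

1.18 mol/L

n(S2O3^2-) = 0.0202 × 0.145 = 2.93 × 10^-3 mol
n(I2) = n(S2O3^2-)/2 = 1.46 × 10^-3 mol
n(H2O2) in the aliquot = 1.46 × 10^-3 mol (1:1 ratio)
[H2O2]_dilute = 1.46 × 10^-3 / 0.0254 = 0.0577 mol/L
[H2O2]_original = 0.0577 × 500.0/24.5 = 1.18 mol/L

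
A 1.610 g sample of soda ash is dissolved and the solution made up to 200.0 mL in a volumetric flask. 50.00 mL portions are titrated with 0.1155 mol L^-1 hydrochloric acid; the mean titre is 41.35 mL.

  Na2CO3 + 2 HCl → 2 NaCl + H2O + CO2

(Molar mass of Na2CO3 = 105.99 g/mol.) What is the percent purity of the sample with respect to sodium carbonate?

n(HCl) per titration = 0.04135 × 0.1155 = 4.776 × 10^-3 mol
From the 1:2 ratio, n(Na2CO3) in each aliquot = 1/2 × 4.776 × 10^-3 = 2.388 × 10^-3 mol
n(Na2CO3) in the whole flask = 2.388 × 10^-3 × 200.0/50.00 = 9.552 × 10^-3 mol
mass of Na2CO3 = 9.552 × 10^-3 × 105.99 = 1.012 g
% Na2CO3 = 1.012 / 1.610 × 100 = 62.88 %

62.88 %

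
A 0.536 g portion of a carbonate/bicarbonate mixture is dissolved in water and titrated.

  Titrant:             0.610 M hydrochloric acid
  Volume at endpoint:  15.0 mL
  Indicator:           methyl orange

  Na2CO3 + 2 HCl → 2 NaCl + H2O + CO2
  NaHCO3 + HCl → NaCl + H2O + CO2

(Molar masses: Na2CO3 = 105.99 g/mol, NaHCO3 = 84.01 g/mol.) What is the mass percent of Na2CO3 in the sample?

n(HCl) = 0.0150 × 0.610 = 9.15 × 10^-3 mol
Let x = n(Na2CO3), y = n(NaHCO3).
Titrant: 2x + 1y = 9.15 × 10^-3;  mass: 105.99x + 84.01y = 0.536
Solving, x = 3.75 × 10^-3 mol, y = 1.65 × 10^-3 mol
mass of Na2CO3 = 3.75 × 10^-3 × 105.99 = 0.398 g
% Na2CO3 = 0.398 / 0.536 × 100 = 74.2 %

74.2 %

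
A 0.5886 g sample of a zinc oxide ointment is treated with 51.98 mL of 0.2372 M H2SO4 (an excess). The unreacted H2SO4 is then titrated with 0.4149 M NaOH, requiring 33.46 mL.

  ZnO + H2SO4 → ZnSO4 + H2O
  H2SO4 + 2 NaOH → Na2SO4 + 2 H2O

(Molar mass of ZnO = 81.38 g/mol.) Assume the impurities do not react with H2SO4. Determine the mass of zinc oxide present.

n(H2SO4) added = 0.05198 × 0.2372 = 0.01233 mol
n(NaOH) used in back-titration = 0.03346 × 0.4149 = 0.01388 mol
From the 1:2 ratio, n(H2SO4) left over = 1/2 × 0.01388 = 6.941 × 10^-3 mol
n(H2SO4) consumed by analyte = 0.01233 − 6.941 × 10^-3 = 5.388 × 10^-3 mol
n(ZnO) = 5.388 × 10^-3 mol (1:1 ratio)
mass of ZnO = 5.388 × 10^-3 × 81.38 = 0.4385 g

0.4385 g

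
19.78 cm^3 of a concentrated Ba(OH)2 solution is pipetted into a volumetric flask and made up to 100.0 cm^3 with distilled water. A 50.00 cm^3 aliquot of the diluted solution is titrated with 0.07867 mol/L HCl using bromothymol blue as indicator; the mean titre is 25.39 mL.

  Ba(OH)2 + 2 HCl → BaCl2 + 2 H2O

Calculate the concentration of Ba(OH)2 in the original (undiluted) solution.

n(HCl) = 0.02539 × 0.07867 = 1.997 × 10^-3 mol
From the 1:2 ratio, n(Ba(OH)2) in the aliquot = 1/2 × 1.997 × 10^-3 = 9.987 × 10^-4 mol
[Ba(OH)2]_dilute = 9.987 × 10^-4 / 0.05000 = 0.01997 mol/L
Dilution factor = 100.0 / 19.78 = 5.056
[Ba(OH)2]_stock = 0.01997 × 5.056 = 0.1010 mol/L

0.1010 mol/L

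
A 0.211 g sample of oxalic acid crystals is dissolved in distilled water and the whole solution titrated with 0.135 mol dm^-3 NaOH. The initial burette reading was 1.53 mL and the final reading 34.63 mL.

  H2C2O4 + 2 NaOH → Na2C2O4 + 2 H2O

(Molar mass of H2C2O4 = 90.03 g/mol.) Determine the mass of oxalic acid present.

0.201 g

n(NaOH) = 0.0331 L × 0.135 mol/L = 4.47 × 10^-3 mol
From the 1:2 ratio, n(H2C2O4) = 1/2 × 4.47 × 10^-3 = 2.23 × 10^-3 mol
mass of H2C2O4 = 2.23 × 10^-3 × 90.03 g/mol = 0.201 g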